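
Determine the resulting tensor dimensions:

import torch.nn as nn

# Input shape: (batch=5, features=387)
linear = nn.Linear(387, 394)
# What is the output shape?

Input shape: (5, 387)
Output shape: (5, 394)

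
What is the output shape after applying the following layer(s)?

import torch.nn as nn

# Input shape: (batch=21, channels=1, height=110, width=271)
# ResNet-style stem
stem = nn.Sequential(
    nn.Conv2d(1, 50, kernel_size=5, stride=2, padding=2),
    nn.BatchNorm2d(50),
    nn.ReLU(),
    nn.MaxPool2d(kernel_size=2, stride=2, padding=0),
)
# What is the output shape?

Input shape: (21, 1, 110, 271)
  -> after Conv2d 5x5 stride=2: (21, 50, 55, 136)
Output shape: (21, 50, 27, 68)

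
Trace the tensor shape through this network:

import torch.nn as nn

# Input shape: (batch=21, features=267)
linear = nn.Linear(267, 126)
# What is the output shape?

Input shape: (21, 267)
Output shape: (21, 126)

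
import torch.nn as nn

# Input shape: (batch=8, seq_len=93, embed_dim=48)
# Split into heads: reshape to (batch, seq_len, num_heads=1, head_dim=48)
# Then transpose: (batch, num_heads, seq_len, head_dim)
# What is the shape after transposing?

Input shape: (8, 93, 48)
  -> after reshape: (8, 93, 1, 48)
Output shape: (8, 1, 93, 48)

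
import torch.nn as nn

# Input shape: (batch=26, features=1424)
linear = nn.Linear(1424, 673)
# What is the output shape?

Input shape: (26, 1424)
Output shape: (26, 673)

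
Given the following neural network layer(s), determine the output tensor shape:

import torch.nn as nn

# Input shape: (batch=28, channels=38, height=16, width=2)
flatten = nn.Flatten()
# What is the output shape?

Input shape: (28, 38, 16, 2)
Output shape: (28, 1216)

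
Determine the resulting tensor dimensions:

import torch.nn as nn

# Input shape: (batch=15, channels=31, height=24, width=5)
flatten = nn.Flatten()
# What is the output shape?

Input shape: (15, 31, 24, 5)
Output shape: (15, 3720)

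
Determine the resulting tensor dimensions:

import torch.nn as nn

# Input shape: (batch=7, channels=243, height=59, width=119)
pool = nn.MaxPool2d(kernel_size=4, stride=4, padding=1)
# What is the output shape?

Input shape: (7, 243, 59, 119)
Output shape: (7, 243, 15, 30)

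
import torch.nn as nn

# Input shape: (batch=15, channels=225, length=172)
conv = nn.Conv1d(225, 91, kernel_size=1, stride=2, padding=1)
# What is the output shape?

Input shape: (15, 225, 172)
Output shape: (15, 91, 87)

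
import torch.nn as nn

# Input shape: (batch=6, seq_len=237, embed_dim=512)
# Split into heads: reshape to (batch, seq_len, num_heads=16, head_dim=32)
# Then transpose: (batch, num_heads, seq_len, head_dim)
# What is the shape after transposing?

Input shape: (6, 237, 512)
  -> after reshape: (6, 237, 16, 32)
Output shape: (6, 16, 237, 32)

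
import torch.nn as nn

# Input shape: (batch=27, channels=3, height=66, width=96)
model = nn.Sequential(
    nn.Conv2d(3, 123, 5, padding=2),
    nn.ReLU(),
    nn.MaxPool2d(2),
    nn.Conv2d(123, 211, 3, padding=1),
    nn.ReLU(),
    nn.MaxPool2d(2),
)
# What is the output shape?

Input shape: (27, 3, 66, 96)
  -> after first Conv2d: (27, 123, 66, 96)
  -> after first MaxPool2d: (27, 123, 33, 48)
  -> after second Conv2d: (27, 211, 33, 48)
Output shape: (27, 211, 16, 24)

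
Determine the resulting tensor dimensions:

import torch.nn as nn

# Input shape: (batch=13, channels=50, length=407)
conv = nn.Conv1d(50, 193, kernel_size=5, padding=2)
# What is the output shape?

Input shape: (13, 50, 407)
Output shape: (13, 193, 407)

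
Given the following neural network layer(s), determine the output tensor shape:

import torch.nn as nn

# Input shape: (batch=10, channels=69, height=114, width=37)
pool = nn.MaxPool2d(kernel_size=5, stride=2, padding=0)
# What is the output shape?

Input shape: (10, 69, 114, 37)
Output shape: (10, 69, 55, 17)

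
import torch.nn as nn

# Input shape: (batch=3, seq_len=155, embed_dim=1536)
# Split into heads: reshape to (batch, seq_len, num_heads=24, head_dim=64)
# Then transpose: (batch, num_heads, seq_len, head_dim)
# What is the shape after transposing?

Input shape: (3, 155, 1536)
  -> after reshape: (3, 155, 24, 64)
Output shape: (3, 24, 155, 64)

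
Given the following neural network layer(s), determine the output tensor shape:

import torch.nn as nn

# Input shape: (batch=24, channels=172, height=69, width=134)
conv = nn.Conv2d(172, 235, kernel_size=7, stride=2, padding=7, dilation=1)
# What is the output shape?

Input shape: (24, 172, 69, 134)
Output shape: (24, 235, 39, 71)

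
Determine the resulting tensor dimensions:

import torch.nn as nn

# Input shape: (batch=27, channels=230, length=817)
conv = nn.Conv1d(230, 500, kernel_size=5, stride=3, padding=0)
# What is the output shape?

Input shape: (27, 230, 817)
Output shape: (27, 500, 271)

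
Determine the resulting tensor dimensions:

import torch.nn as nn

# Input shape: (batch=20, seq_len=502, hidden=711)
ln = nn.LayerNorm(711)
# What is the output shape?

Input shape: (20, 502, 711)
Output shape: (20, 502, 711)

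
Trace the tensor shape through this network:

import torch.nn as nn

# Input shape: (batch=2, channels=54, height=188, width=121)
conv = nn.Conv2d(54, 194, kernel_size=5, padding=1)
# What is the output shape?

Input shape: (2, 54, 188, 121)
Output shape: (2, 194, 186, 119)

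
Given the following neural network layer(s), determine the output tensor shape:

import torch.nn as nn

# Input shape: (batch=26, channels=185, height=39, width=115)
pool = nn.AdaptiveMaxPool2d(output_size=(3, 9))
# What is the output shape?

Input shape: (26, 185, 39, 115)
Output shape: (26, 185, 3, 9)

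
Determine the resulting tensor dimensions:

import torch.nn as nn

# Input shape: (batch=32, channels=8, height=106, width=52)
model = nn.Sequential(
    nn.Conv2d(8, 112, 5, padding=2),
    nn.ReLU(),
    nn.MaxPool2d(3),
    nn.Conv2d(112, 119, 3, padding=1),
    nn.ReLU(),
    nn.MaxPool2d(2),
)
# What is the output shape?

Input shape: (32, 8, 106, 52)
  -> after first Conv2d: (32, 112, 106, 52)
  -> after first MaxPool2d: (32, 112, 35, 17)
  -> after second Conv2d: (32, 119, 35, 17)
Output shape: (32, 119, 17, 8)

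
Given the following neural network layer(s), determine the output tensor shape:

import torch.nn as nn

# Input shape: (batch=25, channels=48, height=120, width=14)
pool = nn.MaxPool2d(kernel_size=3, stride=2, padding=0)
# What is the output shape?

Input shape: (25, 48, 120, 14)
Output shape: (25, 48, 59, 6)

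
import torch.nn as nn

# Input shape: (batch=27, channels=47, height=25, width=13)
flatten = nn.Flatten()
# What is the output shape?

Input shape: (27, 47, 25, 13)
Output shape: (27, 15275)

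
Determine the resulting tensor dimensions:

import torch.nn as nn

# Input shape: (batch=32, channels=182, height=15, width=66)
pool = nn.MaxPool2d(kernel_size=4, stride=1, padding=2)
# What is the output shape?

Input shape: (32, 182, 15, 66)
Output shape: (32, 182, 16, 67)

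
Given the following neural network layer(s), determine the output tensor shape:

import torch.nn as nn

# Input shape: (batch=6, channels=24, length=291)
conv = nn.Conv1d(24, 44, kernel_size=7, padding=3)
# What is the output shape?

Input shape: (6, 24, 291)
Output shape: (6, 44, 291)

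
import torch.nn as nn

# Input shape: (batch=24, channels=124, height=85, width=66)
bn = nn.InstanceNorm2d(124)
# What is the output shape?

Input shape: (24, 124, 85, 66)
Output shape: (24, 124, 85, 66)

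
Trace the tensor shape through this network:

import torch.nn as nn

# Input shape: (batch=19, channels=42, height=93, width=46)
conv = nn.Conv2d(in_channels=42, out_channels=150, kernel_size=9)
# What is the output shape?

Input shape: (19, 42, 93, 46)
Output shape: (19, 150, 85, 38)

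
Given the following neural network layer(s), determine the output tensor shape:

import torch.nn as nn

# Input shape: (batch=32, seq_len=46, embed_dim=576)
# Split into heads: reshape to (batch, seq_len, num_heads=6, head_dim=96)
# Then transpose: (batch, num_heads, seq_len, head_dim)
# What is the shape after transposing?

Input shape: (32, 46, 576)
  -> after reshape: (32, 46, 6, 96)
Output shape: (32, 6, 46, 96)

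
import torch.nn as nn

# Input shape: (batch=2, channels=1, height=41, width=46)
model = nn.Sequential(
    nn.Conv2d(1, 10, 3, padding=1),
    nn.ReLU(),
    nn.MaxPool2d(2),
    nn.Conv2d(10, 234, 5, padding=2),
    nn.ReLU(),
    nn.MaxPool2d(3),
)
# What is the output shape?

Input shape: (2, 1, 41, 46)
  -> after first Conv2d: (2, 10, 41, 46)
  -> after first MaxPool2d: (2, 10, 20, 23)
  -> after second Conv2d: (2, 234, 20, 23)
Output shape: (2, 234, 6, 7)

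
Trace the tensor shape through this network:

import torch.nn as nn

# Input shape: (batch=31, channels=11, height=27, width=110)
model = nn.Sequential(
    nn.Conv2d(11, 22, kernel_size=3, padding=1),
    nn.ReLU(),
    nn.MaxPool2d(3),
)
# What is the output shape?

Input shape: (31, 11, 27, 110)
  -> after Conv2d: (31, 22, 27, 110)
  -> after ReLU: (31, 22, 27, 110)
Output shape: (31, 22, 9, 36)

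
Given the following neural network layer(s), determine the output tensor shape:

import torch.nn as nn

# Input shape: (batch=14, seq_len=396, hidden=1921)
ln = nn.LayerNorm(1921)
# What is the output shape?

Input shape: (14, 396, 1921)
Output shape: (14, 396, 1921)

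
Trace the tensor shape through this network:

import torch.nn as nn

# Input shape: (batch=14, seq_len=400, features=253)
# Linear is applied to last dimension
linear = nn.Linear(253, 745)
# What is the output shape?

Input shape: (14, 400, 253)
Output shape: (14, 400, 745)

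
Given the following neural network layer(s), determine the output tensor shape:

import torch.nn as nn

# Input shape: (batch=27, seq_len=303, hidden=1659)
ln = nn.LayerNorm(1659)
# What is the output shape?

Input shape: (27, 303, 1659)
Output shape: (27, 303, 1659)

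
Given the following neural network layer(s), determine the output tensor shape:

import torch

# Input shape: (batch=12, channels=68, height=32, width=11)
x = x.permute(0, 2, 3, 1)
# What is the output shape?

Input shape: (12, 68, 32, 11)
Output shape: (12, 32, 11, 68)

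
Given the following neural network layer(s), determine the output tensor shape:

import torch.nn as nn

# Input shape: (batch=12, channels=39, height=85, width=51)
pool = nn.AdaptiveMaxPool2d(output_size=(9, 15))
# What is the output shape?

Input shape: (12, 39, 85, 51)
Output shape: (12, 39, 9, 15)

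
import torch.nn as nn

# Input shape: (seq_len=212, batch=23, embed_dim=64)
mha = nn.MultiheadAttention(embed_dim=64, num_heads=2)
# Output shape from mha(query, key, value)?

Input shape: (212, 23, 64)
Output shape: (212, 23, 64)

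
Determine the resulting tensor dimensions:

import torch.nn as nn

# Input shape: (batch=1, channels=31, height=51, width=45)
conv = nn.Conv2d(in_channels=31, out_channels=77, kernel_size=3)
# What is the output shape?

Input shape: (1, 31, 51, 45)
Output shape: (1, 77, 49, 43)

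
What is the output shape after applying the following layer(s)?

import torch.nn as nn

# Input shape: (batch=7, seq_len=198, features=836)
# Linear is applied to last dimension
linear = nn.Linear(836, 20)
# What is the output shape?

Input shape: (7, 198, 836)
Output shape: (7, 198, 20)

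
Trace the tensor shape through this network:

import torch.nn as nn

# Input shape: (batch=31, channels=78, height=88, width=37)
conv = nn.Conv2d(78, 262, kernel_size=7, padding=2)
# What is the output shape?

Input shape: (31, 78, 88, 37)
Output shape: (31, 262, 86, 35)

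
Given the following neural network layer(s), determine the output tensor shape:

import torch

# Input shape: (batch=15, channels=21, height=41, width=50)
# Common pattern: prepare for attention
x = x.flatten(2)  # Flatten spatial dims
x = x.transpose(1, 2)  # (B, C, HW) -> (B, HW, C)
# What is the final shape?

Input shape: (15, 21, 41, 50)
  -> after flatten(2): (15, 21, 2050)
Output shape: (15, 2050, 21)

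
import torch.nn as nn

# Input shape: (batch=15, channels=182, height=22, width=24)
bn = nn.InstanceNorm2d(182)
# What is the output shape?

Input shape: (15, 182, 22, 24)
Output shape: (15, 182, 22, 24)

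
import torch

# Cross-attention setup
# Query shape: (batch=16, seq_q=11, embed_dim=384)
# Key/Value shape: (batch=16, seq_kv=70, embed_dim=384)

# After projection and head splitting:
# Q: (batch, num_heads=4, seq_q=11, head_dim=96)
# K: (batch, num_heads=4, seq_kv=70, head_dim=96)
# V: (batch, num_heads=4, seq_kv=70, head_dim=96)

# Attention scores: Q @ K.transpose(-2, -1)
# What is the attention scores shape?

Input shape: (16, 11, 384)
Output shape: (16, 4, 11, 70)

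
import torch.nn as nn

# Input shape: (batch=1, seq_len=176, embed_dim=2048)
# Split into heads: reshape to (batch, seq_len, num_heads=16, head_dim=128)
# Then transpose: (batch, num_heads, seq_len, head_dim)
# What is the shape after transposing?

Input shape: (1, 176, 2048)
  -> after reshape: (1, 176, 16, 128)
Output shape: (1, 16, 176, 128)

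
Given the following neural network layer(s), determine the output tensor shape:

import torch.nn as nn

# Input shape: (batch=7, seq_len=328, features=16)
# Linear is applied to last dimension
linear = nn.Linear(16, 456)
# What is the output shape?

Input shape: (7, 328, 16)
Output shape: (7, 328, 456)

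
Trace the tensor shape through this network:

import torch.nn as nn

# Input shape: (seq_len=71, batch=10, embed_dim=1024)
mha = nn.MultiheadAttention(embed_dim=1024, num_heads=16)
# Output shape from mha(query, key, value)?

Input shape: (71, 10, 1024)
Output shape: (71, 10, 1024)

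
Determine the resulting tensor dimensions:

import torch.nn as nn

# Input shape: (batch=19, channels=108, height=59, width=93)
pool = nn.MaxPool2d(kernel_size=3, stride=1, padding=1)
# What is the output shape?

Input shape: (19, 108, 59, 93)
Output shape: (19, 108, 59, 93)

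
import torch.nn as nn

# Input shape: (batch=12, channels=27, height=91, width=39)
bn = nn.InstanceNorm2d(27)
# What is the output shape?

Input shape: (12, 27, 91, 39)
Output shape: (12, 27, 91, 39)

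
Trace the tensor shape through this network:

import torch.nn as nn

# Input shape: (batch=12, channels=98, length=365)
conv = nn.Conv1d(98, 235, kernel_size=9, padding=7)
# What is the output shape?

Input shape: (12, 98, 365)
Output shape: (12, 235, 371)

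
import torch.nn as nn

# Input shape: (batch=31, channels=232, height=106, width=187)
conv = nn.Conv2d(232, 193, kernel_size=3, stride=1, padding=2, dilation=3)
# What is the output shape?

Input shape: (31, 232, 106, 187)
Output shape: (31, 193, 104, 185)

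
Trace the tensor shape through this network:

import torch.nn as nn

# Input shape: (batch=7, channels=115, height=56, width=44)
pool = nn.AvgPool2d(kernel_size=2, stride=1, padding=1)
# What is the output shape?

Input shape: (7, 115, 56, 44)
Output shape: (7, 115, 57, 45)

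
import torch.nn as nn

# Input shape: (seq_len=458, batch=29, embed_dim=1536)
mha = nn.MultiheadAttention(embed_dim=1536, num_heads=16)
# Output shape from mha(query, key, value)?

Input shape: (458, 29, 1536)
Output shape: (458, 29, 1536)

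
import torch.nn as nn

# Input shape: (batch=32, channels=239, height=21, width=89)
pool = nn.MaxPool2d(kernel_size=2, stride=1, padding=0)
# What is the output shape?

Input shape: (32, 239, 21, 89)
Output shape: (32, 239, 20, 88)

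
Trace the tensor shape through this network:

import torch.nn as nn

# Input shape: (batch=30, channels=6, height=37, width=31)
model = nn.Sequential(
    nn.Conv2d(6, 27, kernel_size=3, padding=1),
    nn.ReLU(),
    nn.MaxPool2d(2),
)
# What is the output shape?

Input shape: (30, 6, 37, 31)
  -> after Conv2d: (30, 27, 37, 31)
  -> after ReLU: (30, 27, 37, 31)
Output shape: (30, 27, 18, 15)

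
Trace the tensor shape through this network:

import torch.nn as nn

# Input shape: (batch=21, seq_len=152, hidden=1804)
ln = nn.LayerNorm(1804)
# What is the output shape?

Input shape: (21, 152, 1804)
Output shape: (21, 152, 1804)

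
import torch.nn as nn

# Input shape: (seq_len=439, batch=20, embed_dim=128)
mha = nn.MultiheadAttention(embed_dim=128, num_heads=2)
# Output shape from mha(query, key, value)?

Input shape: (439, 20, 128)
Output shape: (439, 20, 128)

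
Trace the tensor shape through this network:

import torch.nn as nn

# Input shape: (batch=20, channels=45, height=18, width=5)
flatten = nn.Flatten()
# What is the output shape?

Input shape: (20, 45, 18, 5)
Output shape: (20, 4050)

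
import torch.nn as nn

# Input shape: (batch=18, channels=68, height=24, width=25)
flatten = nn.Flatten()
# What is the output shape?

Input shape: (18, 68, 24, 25)
Output shape: (18, 40800)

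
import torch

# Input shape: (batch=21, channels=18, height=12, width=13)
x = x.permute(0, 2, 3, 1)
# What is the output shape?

Input shape: (21, 18, 12, 13)
Output shape: (21, 12, 13, 18)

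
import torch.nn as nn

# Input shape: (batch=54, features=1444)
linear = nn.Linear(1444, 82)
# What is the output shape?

Input shape: (54, 1444)
Output shape: (54, 82)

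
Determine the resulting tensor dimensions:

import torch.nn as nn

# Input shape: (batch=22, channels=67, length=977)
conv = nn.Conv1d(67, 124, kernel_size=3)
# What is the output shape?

Input shape: (22, 67, 977)
Output shape: (22, 124, 975)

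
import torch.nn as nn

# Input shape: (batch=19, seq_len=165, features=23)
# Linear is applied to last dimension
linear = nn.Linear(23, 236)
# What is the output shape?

Input shape: (19, 165, 23)
Output shape: (19, 165, 236)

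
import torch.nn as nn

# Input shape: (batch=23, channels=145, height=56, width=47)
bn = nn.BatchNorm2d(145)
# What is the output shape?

Input shape: (23, 145, 56, 47)
Output shape: (23, 145, 56, 47)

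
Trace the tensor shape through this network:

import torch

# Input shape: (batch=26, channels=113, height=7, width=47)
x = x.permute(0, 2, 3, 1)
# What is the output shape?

Input shape: (26, 113, 7, 47)
Output shape: (26, 7, 47, 113)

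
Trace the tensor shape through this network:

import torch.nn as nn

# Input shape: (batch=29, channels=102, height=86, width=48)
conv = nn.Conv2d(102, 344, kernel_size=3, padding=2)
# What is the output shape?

Input shape: (29, 102, 86, 48)
Output shape: (29, 344, 88, 50)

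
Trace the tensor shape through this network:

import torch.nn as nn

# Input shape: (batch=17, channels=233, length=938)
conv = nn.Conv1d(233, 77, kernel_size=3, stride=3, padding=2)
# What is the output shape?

Input shape: (17, 233, 938)
Output shape: (17, 77, 314)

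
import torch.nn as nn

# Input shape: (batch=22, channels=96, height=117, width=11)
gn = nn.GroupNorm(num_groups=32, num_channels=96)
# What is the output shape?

Input shape: (22, 96, 117, 11)
Output shape: (22, 96, 117, 11)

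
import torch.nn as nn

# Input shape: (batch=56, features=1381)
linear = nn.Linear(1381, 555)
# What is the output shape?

Input shape: (56, 1381)
Output shape: (56, 555)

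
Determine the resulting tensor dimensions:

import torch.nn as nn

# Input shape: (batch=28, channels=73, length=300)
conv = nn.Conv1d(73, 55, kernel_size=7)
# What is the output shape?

Input shape: (28, 73, 300)
Output shape: (28, 55, 294)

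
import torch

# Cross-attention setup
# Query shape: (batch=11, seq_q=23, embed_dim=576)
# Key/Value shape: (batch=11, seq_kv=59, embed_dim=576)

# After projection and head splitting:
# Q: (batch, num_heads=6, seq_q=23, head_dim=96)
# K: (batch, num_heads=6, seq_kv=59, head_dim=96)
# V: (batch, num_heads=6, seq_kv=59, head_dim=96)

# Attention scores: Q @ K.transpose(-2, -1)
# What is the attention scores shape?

Input shape: (11, 23, 576)
Output shape: (11, 6, 23, 59)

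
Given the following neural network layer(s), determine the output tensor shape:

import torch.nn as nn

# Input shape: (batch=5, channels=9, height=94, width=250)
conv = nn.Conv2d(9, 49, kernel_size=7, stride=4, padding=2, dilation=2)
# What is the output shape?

Input shape: (5, 9, 94, 250)
Output shape: (5, 49, 22, 61)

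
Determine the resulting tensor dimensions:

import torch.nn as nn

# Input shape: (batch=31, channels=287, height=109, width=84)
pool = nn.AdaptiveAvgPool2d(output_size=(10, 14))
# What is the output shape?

Input shape: (31, 287, 109, 84)
Output shape: (31, 287, 10, 14)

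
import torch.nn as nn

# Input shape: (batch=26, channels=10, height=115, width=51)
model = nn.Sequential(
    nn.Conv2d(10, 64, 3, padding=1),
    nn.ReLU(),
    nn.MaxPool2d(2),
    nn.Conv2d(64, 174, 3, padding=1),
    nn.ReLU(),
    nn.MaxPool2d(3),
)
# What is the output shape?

Input shape: (26, 10, 115, 51)
  -> after first Conv2d: (26, 64, 115, 51)
  -> after first MaxPool2d: (26, 64, 57, 25)
  -> after second Conv2d: (26, 174, 57, 25)
Output shape: (26, 174, 19, 8)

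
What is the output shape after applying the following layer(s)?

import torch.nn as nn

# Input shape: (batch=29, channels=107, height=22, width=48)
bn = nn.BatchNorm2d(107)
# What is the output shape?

Input shape: (29, 107, 22, 48)
Output shape: (29, 107, 22, 48)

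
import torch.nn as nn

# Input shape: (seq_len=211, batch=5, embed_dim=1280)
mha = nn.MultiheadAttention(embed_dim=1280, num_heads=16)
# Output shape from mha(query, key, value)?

Input shape: (211, 5, 1280)
Output shape: (211, 5, 1280)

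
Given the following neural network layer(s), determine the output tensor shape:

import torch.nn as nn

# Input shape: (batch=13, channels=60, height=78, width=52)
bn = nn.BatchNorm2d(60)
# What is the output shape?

Input shape: (13, 60, 78, 52)
Output shape: (13, 60, 78, 52)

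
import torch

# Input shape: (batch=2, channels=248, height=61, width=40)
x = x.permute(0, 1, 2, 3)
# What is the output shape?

Input shape: (2, 248, 61, 40)
Output shape: (2, 248, 61, 40)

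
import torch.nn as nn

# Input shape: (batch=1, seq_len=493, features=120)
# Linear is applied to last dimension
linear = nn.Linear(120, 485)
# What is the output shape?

Input shape: (1, 493, 120)
Output shape: (1, 493, 485)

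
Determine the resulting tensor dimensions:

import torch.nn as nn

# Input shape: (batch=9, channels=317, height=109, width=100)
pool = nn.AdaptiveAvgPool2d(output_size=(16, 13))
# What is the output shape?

Input shape: (9, 317, 109, 100)
Output shape: (9, 317, 16, 13)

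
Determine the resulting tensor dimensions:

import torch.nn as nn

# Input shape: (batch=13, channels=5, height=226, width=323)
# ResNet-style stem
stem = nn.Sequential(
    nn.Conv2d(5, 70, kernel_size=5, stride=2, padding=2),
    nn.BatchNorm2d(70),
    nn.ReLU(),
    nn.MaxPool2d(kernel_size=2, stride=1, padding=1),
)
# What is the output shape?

Input shape: (13, 5, 226, 323)
  -> after Conv2d 5x5 stride=2: (13, 70, 113, 162)
Output shape: (13, 70, 114, 163)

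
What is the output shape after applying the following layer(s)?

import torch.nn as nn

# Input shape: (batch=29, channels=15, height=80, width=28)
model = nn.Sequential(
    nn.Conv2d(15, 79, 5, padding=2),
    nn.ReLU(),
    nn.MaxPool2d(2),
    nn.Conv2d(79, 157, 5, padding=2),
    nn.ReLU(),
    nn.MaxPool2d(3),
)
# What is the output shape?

Input shape: (29, 15, 80, 28)
  -> after first Conv2d: (29, 79, 80, 28)
  -> after first MaxPool2d: (29, 79, 40, 14)
  -> after second Conv2d: (29, 157, 40, 14)
Output shape: (29, 157, 13, 4)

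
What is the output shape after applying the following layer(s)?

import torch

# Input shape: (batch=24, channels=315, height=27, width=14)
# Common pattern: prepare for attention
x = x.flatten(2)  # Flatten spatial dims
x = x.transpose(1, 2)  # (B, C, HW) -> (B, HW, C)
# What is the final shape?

Input shape: (24, 315, 27, 14)
  -> after flatten(2): (24, 315, 378)
Output shape: (24, 378, 315)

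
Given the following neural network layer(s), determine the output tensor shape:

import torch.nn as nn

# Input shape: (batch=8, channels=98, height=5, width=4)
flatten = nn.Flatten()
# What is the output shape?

Input shape: (8, 98, 5, 4)
Output shape: (8, 1960)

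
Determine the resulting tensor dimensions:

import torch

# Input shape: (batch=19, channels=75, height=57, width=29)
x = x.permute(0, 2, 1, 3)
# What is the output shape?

Input shape: (19, 75, 57, 29)
Output shape: (19, 57, 75, 29)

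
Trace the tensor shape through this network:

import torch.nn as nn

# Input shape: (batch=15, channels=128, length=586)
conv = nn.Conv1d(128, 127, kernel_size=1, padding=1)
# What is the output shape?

Input shape: (15, 128, 586)
Output shape: (15, 127, 588)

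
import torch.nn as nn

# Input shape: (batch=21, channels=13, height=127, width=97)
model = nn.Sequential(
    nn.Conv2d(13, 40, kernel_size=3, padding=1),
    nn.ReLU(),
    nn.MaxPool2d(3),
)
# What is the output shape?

Input shape: (21, 13, 127, 97)
  -> after Conv2d: (21, 40, 127, 97)
  -> after ReLU: (21, 40, 127, 97)
Output shape: (21, 40, 42, 32)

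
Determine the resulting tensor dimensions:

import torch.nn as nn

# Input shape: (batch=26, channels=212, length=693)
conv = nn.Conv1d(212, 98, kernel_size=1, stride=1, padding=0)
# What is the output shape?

Input shape: (26, 212, 693)
Output shape: (26, 98, 693)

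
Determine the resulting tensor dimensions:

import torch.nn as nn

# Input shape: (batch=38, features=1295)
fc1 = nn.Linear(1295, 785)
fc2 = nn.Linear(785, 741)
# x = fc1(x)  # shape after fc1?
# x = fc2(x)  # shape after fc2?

Input shape: (38, 1295)
  -> after fc1: (38, 785)
Output shape: (38, 741)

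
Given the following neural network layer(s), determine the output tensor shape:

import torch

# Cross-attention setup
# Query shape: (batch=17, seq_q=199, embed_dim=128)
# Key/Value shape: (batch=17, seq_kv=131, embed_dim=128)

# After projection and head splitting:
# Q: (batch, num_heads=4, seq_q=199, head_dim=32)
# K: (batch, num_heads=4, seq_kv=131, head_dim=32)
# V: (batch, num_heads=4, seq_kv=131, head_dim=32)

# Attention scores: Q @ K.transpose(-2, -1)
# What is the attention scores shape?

Input shape: (17, 199, 128)
Output shape: (17, 4, 199, 131)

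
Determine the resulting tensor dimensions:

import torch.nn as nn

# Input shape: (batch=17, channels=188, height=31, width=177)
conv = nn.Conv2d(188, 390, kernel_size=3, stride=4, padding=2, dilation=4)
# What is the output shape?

Input shape: (17, 188, 31, 177)
Output shape: (17, 390, 7, 44)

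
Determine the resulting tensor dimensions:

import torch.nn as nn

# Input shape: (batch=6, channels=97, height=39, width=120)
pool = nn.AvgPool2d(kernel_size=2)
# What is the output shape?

Input shape: (6, 97, 39, 120)
Output shape: (6, 97, 19, 60)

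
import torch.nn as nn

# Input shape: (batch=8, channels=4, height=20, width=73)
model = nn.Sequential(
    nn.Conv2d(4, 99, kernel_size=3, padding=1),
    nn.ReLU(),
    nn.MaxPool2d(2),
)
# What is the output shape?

Input shape: (8, 4, 20, 73)
  -> after Conv2d: (8, 99, 20, 73)
  -> after ReLU: (8, 99, 20, 73)
Output shape: (8, 99, 10, 36)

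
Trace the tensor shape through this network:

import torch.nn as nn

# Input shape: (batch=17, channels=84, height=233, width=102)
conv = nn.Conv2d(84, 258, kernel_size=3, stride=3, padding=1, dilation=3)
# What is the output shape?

Input shape: (17, 84, 233, 102)
Output shape: (17, 258, 77, 33)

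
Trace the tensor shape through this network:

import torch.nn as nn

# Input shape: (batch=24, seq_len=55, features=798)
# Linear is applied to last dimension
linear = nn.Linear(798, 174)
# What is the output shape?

Input shape: (24, 55, 798)
Output shape: (24, 55, 174)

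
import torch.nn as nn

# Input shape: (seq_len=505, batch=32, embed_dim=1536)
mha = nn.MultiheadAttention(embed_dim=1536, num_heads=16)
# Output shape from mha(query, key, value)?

Input shape: (505, 32, 1536)
Output shape: (505, 32, 1536)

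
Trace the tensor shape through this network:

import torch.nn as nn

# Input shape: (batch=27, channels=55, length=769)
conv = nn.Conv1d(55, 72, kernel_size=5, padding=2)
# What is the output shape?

Input shape: (27, 55, 769)
Output shape: (27, 72, 769)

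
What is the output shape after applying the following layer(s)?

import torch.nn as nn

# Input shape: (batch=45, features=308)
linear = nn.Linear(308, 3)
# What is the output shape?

Input shape: (45, 308)
Output shape: (45, 3)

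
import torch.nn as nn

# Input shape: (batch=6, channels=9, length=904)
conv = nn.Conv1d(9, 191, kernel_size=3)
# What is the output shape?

Input shape: (6, 9, 904)
Output shape: (6, 191, 902)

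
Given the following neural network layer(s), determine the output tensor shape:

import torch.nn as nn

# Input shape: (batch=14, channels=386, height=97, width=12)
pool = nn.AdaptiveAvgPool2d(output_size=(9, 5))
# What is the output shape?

Input shape: (14, 386, 97, 12)
Output shape: (14, 386, 9, 5)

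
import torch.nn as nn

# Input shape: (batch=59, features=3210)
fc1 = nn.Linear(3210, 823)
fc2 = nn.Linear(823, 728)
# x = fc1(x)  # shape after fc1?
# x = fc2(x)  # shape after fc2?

Input shape: (59, 3210)
  -> after fc1: (59, 823)
Output shape: (59, 728)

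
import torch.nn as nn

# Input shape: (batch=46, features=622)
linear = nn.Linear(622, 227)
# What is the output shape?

Input shape: (46, 622)
Output shape: (46, 227)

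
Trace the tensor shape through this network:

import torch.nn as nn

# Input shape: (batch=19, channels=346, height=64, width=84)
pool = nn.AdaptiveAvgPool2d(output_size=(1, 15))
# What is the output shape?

Input shape: (19, 346, 64, 84)
Output shape: (19, 346, 1, 15)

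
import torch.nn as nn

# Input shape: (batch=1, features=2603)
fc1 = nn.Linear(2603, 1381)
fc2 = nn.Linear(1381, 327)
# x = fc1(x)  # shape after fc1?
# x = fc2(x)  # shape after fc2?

Input shape: (1, 2603)
  -> after fc1: (1, 1381)
Output shape: (1, 327)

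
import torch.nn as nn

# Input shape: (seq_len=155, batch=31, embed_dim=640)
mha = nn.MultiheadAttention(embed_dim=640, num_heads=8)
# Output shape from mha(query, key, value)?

Input shape: (155, 31, 640)
Output shape: (155, 31, 640)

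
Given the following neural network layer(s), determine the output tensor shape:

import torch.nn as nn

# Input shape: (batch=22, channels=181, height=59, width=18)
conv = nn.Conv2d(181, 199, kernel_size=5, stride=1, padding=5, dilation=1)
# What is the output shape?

Input shape: (22, 181, 59, 18)
Output shape: (22, 199, 65, 24)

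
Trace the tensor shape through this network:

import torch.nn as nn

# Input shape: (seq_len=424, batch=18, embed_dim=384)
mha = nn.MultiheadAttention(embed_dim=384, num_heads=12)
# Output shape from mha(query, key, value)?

Input shape: (424, 18, 384)
Output shape: (424, 18, 384)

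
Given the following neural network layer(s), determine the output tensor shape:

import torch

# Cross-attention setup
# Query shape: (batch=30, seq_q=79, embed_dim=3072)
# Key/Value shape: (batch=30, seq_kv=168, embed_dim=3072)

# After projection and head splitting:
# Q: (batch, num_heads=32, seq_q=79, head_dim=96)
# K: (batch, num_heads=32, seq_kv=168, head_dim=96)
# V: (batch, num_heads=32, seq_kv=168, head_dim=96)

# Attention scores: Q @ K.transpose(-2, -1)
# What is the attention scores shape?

Input shape: (30, 79, 3072)
Output shape: (30, 32, 79, 168)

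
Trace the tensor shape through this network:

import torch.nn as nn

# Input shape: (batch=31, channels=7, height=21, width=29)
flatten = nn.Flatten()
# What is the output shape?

Input shape: (31, 7, 21, 29)
Output shape: (31, 4263)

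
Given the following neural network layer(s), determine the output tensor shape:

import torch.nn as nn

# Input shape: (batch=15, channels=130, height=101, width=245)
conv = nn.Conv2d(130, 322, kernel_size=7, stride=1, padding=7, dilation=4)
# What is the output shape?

Input shape: (15, 130, 101, 245)
Output shape: (15, 322, 91, 235)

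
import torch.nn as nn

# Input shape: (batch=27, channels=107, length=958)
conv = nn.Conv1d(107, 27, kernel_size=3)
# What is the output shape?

Input shape: (27, 107, 958)
Output shape: (27, 27, 956)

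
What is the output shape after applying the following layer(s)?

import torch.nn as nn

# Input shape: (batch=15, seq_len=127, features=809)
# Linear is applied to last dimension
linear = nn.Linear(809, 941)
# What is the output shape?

Input shape: (15, 127, 809)
Output shape: (15, 127, 941)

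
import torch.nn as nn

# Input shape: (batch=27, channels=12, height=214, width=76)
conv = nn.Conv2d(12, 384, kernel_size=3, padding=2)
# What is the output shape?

Input shape: (27, 12, 214, 76)
Output shape: (27, 384, 216, 78)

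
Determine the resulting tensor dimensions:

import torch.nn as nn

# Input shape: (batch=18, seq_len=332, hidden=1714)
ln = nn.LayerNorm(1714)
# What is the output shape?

Input shape: (18, 332, 1714)
Output shape: (18, 332, 1714)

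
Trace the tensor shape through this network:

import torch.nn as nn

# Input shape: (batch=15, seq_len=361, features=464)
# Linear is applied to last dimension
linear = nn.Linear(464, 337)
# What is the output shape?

Input shape: (15, 361, 464)
Output shape: (15, 361, 337)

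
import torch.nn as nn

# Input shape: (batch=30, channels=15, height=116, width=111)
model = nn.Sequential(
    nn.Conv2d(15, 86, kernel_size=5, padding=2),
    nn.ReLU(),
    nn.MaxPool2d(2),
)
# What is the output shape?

Input shape: (30, 15, 116, 111)
  -> after Conv2d: (30, 86, 116, 111)
  -> after ReLU: (30, 86, 116, 111)
Output shape: (30, 86, 58, 55)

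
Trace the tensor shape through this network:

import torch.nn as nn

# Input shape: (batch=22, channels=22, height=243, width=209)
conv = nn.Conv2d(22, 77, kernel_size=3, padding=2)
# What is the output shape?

Input shape: (22, 22, 243, 209)
Output shape: (22, 77, 245, 211)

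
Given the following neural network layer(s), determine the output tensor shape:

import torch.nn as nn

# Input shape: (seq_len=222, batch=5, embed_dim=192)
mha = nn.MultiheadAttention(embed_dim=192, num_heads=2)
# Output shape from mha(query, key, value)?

Input shape: (222, 5, 192)
Output shape: (222, 5, 192)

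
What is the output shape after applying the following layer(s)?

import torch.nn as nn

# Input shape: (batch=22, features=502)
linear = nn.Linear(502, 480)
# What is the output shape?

Input shape: (22, 502)
Output shape: (22, 480)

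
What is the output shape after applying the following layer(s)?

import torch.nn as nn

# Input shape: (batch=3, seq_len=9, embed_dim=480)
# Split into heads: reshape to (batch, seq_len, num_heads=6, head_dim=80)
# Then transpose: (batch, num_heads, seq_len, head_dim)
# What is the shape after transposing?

Input shape: (3, 9, 480)
  -> after reshape: (3, 9, 6, 80)
Output shape: (3, 6, 9, 80)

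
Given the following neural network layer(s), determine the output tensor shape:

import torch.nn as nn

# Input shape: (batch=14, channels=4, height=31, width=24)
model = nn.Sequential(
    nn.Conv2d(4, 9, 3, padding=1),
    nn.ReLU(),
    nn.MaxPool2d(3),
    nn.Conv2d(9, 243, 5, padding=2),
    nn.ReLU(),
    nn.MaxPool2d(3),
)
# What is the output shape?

Input shape: (14, 4, 31, 24)
  -> after first Conv2d: (14, 9, 31, 24)
  -> after first MaxPool2d: (14, 9, 10, 8)
  -> after second Conv2d: (14, 243, 10, 8)
Output shape: (14, 243, 3, 2)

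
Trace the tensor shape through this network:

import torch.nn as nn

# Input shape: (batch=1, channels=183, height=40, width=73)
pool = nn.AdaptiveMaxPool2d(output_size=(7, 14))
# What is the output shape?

Input shape: (1, 183, 40, 73)
Output shape: (1, 183, 7, 14)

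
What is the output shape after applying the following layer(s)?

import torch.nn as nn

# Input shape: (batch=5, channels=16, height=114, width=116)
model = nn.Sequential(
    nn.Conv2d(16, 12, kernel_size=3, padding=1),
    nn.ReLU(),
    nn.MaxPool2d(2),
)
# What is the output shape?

Input shape: (5, 16, 114, 116)
  -> after Conv2d: (5, 12, 114, 116)
  -> after ReLU: (5, 12, 114, 116)
Output shape: (5, 12, 57, 58)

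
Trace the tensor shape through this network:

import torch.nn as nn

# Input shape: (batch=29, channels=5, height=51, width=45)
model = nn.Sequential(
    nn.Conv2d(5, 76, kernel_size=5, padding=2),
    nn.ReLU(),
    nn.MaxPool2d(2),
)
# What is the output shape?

Input shape: (29, 5, 51, 45)
  -> after Conv2d: (29, 76, 51, 45)
  -> after ReLU: (29, 76, 51, 45)
Output shape: (29, 76, 25, 22)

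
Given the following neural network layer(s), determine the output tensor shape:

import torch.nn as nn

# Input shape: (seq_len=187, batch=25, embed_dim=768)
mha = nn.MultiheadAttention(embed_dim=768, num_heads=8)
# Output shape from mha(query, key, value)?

Input shape: (187, 25, 768)
Output shape: (187, 25, 768)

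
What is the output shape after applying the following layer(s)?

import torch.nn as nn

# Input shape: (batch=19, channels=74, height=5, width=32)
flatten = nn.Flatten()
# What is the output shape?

Input shape: (19, 74, 5, 32)
Output shape: (19, 11840)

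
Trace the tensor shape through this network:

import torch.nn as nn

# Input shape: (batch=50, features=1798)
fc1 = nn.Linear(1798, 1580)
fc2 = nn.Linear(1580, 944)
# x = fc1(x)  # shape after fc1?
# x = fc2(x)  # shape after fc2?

Input shape: (50, 1798)
  -> after fc1: (50, 1580)
Output shape: (50, 944)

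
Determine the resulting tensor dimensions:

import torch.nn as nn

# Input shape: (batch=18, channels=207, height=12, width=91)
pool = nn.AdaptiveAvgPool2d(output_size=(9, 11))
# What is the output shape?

Input shape: (18, 207, 12, 91)
Output shape: (18, 207, 9, 11)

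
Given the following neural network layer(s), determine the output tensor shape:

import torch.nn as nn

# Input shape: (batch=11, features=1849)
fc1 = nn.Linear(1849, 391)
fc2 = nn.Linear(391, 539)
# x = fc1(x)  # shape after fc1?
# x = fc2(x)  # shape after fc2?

Input shape: (11, 1849)
  -> after fc1: (11, 391)
Output shape: (11, 539)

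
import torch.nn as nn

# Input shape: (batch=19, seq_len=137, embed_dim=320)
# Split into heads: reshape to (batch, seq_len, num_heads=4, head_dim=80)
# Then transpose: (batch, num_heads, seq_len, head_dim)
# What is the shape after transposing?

Input shape: (19, 137, 320)
  -> after reshape: (19, 137, 4, 80)
Output shape: (19, 4, 137, 80)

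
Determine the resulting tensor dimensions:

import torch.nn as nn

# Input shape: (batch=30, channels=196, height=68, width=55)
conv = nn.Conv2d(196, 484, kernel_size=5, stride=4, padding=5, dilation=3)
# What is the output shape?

Input shape: (30, 196, 68, 55)
Output shape: (30, 484, 17, 14)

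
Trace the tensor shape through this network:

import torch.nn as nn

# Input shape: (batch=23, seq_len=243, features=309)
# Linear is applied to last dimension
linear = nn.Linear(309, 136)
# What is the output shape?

Input shape: (23, 243, 309)
Output shape: (23, 243, 136)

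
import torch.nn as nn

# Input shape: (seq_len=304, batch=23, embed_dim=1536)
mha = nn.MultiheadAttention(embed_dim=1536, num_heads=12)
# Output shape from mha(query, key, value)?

Input shape: (304, 23, 1536)
Output shape: (304, 23, 1536)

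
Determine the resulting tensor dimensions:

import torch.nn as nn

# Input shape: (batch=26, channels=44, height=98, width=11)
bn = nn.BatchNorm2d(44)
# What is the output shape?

Input shape: (26, 44, 98, 11)
Output shape: (26, 44, 98, 11)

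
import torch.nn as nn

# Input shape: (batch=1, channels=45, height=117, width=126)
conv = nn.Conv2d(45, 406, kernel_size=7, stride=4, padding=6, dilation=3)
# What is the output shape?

Input shape: (1, 45, 117, 126)
Output shape: (1, 406, 28, 30)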